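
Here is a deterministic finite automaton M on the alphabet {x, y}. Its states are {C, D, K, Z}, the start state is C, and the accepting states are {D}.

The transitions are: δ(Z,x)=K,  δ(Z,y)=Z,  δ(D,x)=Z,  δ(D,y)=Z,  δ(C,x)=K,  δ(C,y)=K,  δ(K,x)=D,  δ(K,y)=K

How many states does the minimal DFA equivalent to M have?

4

Start with accepting vs non-accepting: {D} | {C,K,Z}.
Split {C,K,Z} by δ(·,x) → {C,Z} and {K}.
Refine {C,Z} on symbol y: members go to different blocks, giving {Z} and {C}.
Stable partition: {D} | {Z} | {K} | {C} — 4 equivalence classes.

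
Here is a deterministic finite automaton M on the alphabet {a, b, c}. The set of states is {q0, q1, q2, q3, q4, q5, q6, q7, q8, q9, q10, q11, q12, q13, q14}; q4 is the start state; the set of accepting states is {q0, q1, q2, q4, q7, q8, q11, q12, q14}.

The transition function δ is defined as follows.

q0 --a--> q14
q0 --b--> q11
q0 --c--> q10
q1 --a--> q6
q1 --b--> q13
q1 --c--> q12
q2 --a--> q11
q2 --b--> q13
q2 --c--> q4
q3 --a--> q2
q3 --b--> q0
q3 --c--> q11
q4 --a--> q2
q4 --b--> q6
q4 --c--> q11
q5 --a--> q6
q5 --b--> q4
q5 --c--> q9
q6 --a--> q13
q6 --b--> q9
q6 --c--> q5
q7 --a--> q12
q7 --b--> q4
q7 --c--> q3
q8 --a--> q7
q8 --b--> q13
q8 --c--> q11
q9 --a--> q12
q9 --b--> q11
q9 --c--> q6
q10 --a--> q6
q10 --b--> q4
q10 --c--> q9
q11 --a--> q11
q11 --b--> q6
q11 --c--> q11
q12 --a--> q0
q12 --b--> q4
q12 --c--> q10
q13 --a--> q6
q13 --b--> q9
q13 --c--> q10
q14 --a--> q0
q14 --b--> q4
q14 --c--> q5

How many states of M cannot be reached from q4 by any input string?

4

No path from q4 leads to q1, q3, q7, q8; the other 11 states are all reachable.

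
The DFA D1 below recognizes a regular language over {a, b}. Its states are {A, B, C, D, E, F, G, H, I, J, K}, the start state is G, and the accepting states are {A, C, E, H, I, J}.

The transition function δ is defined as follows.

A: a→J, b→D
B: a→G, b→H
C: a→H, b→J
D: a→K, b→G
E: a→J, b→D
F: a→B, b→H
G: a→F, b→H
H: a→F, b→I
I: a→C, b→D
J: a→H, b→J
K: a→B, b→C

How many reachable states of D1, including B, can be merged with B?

Reachable states from the start: {B,C,D,F,G,H,I,J,K}. Unreachable: {A,E} — drop them.
P0 = {C,H,I,J} | {B,D,F,G,K}.
On input a, block {C,H,I,J} splits into {C,I,J} and {H}.
Split {C,I,J} by δ(·,a) → {C,J} and {I}.
Refine {B,D,F,G,K} on symbol b: members go to different blocks, giving {B,F,G} and {D} and {K}.
Stable partition: {C,J} | {B,F,G} | {H} | {I} | {D} | {K} — 6 equivalence classes.
The equivalence class containing B is {B,F,G}, of size 3.

3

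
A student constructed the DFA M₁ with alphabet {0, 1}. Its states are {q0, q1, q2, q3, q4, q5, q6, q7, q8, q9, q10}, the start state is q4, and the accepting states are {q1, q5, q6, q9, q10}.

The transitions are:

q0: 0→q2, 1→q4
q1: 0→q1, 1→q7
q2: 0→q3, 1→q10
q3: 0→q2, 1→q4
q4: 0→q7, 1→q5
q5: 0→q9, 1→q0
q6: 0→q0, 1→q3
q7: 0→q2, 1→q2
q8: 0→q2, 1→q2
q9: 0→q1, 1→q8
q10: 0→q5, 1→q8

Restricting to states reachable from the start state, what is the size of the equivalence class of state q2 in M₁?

2

First remove the unreachable states {q6}; 10 states remain.
Initial partition by acceptance: {q1,q5,q9,q10} | {q0,q2,q3,q4,q7,q8}.
Refine {q0,q2,q3,q4,q7,q8} on symbol 1: members go to different blocks, giving {q0,q3,q7,q8} and {q2,q4}.
No further refinement is possible. Final partition (3 blocks): {q1,q5,q9,q10} | {q0,q3,q7,q8} | {q2,q4}.
The equivalence class containing q2 is {q2,q4}, of size 2.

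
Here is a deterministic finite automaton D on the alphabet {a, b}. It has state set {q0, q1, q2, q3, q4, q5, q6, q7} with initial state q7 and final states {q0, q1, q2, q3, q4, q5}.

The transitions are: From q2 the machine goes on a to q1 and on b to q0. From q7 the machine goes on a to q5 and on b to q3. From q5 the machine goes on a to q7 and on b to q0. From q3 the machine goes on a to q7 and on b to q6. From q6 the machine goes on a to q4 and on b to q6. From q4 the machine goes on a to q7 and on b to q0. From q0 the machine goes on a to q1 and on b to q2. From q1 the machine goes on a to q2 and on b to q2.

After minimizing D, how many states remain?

P0 = {q0,q1,q2,q3,q4,q5} | {q6,q7}.
On input a, block {q0,q1,q2,q3,q4,q5} splits into {q0,q1,q2} and {q3,q4,q5}.
Refine {q6,q7} on symbol b: members go to different blocks, giving {q6} and {q7}.
Refine {q3,q4,q5} on symbol b: members go to different blocks, giving {q4,q5} and {q3}.
The partition is now stable with 5 blocks: {q0,q1,q2} | {q6} | {q4,q5} | {q7} | {q3}.

5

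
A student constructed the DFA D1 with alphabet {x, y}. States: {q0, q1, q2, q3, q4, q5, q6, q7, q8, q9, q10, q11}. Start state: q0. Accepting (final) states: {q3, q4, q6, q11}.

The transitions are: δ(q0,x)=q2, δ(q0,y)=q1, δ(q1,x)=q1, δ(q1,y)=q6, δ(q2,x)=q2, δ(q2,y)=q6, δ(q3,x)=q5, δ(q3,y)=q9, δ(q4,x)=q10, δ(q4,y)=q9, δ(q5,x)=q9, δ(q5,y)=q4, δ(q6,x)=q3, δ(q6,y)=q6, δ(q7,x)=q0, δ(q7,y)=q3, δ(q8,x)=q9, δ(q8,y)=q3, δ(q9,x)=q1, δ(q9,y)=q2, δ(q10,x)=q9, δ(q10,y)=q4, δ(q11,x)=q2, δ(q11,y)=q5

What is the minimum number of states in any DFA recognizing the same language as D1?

5

First remove the unreachable states {q7,q8,q11}; 9 states remain.
Start with accepting vs non-accepting: {q3,q4,q6} | {q0,q1,q2,q5,q9,q10}.
Refine {q3,q4,q6} on symbol x: members go to different blocks, giving {q3,q4} and {q6}.
On input y, block {q0,q1,q2,q5,q9,q10} splits into {q0,q9} and {q1,q2} and {q5,q10}.
No further refinement is possible. Final partition (5 blocks): {q3,q4} | {q0,q9} | {q6} | {q1,q2} | {q5,q10}.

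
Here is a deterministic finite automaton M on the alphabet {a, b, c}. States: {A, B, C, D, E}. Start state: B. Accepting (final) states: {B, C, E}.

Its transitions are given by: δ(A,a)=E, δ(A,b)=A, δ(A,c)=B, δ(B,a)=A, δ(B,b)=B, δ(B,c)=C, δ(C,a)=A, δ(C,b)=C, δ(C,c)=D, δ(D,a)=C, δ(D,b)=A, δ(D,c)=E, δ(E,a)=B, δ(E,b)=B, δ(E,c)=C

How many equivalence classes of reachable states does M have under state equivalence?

P0 = {B,C,E} | {A,D}.
Split {B,C,E} by δ(·,a) → {B,C} and {E}.
On input c, block {B,C} splits into {B} and {C}.
Refine {A,D} on symbol a: members go to different blocks, giving {A} and {D}.
The partition is now stable with 5 blocks: {B} | {A} | {E} | {C} | {D}.

5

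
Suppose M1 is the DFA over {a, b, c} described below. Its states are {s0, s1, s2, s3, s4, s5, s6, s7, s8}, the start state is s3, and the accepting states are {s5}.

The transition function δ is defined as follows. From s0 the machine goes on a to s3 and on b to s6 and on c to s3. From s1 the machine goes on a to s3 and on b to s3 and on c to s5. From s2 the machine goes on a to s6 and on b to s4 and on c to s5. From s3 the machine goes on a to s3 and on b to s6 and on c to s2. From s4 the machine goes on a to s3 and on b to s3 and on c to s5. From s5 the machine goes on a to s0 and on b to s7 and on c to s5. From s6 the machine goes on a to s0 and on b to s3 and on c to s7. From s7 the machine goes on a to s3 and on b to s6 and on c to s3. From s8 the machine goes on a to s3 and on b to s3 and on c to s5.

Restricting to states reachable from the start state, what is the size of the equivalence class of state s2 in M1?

1

First remove the unreachable states {s1,s8}; 7 states remain.
Start with accepting vs non-accepting: {s5} | {s0,s2,s3,s4,s6,s7}.
Split {s0,s2,s3,s4,s6,s7} by δ(·,c) → {s0,s3,s6,s7} and {s2,s4}.
Split {s0,s3,s6,s7} by δ(·,c) → {s0,s6,s7} and {s3}.
On input a, block {s0,s6,s7} splits into {s0,s7} and {s6}.
Split {s2,s4} by δ(·,a) → {s2} and {s4}.
Stable partition: {s5} | {s0,s7} | {s2} | {s3} | {s6} | {s4} — 6 equivalence classes.
State s2 belongs to the block {s2}, which has 1 states.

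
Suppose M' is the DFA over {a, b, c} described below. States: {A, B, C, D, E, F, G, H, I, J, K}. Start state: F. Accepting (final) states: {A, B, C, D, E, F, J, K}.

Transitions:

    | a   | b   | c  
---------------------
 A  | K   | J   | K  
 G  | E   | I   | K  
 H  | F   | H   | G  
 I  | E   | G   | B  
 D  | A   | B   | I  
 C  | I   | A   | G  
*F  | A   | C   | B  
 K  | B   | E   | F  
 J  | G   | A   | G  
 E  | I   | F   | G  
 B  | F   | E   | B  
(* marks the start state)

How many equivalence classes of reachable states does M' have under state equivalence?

Reachable states from the start: {A,B,C,E,F,G,I,J,K}. Unreachable: {D,H} — drop them.
P0 = {A,B,C,E,F,J,K} | {G,I}.
On input a, block {A,B,C,E,F,J,K} splits into {A,B,F,K} and {C,E,J}.
The partition is now stable with 3 blocks: {A,B,F,K} | {G,I} | {C,E,J}.

3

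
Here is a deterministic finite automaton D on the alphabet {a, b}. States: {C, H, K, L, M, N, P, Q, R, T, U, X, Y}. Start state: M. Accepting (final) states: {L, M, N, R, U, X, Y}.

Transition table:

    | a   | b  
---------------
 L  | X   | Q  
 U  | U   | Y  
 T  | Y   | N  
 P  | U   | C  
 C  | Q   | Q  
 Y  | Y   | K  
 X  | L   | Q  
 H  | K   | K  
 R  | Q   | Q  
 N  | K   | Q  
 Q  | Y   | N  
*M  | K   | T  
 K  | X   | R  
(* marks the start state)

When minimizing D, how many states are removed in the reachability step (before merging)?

4

No path from M leads to C, H, P, U; the other 9 states are all reachable.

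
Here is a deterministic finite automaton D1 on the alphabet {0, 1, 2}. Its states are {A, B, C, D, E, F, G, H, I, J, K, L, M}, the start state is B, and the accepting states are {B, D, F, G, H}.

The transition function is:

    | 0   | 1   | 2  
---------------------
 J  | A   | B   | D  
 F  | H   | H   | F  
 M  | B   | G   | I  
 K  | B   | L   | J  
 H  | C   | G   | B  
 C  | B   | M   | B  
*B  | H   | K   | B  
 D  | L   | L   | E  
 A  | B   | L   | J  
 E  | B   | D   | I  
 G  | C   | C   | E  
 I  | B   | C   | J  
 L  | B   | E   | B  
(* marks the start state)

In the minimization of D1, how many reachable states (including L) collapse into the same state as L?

2

Reachable states from the start: {A,B,C,D,E,G,H,I,J,K,L,M}. Unreachable: {F} — drop them.
Start with accepting vs non-accepting: {B,D,G,H} | {A,C,E,I,J,K,L,M}.
Split {B,D,G,H} by δ(·,0) → {D,G,H} and {B}.
On input 1, block {D,G,H} splits into {D,G} and {H}.
On input 0, block {A,C,E,I,J,K,L,M} splits into {A,C,E,I,K,L,M} and {J}.
On input 1, block {A,C,E,I,K,L,M} splits into {A,C,I,K,L} and {E,M}.
Refine {A,C,I,K,L} on symbol 1: members go to different blocks, giving {A,I,K} and {C,L}.
Stable partition: {D,G} | {A,I,K} | {B} | {H} | {J} | {E,M} | {C,L} — 7 equivalence classes.
State L belongs to the block {C,L}, which has 2 states.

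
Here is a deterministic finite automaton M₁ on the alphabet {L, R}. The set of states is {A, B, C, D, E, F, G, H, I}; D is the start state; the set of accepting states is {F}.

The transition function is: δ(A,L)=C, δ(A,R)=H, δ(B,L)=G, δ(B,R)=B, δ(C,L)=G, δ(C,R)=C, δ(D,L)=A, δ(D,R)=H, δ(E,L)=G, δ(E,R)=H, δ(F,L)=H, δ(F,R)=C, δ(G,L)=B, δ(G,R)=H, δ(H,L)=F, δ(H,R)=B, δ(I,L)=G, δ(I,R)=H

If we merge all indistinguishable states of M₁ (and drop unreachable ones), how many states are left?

5

States {E,I} cannot be reached from the start state, so discard them.
Initial partition by acceptance: {F} | {A,B,C,D,G,H}.
On input L, block {A,B,C,D,G,H} splits into {A,B,C,D,G} and {H}.
Refine {A,B,C,D,G} on symbol R: members go to different blocks, giving {A,D,G} and {B,C}.
Refine {A,D,G} on symbol L: members go to different blocks, giving {A,G} and {D}.
The partition is now stable with 5 blocks: {F} | {A,G} | {H} | {B,C} | {D}.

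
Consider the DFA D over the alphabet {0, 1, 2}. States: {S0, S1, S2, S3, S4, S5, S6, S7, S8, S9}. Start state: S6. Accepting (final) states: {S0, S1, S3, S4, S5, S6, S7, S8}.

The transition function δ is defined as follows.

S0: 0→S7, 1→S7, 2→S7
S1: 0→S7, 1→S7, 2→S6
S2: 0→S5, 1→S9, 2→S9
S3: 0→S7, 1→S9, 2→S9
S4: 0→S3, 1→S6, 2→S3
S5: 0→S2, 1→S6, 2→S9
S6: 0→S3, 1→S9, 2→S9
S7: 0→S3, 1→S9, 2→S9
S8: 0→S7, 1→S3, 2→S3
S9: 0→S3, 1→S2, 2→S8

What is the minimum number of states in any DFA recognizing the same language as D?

Reachable states from the start: {S2,S3,S5,S6,S7,S8,S9}. Unreachable: {S0,S1,S4} — drop them.
P0 = {S3,S5,S6,S7,S8} | {S2,S9}.
On input 0, block {S3,S5,S6,S7,S8} splits into {S3,S6,S7,S8} and {S5}.
Refine {S3,S6,S7,S8} on symbol 1: members go to different blocks, giving {S3,S6,S7} and {S8}.
Split {S2,S9} by δ(·,0) → {S2} and {S9}.
The partition is now stable with 5 blocks: {S3,S6,S7} | {S2} | {S5} | {S8} | {S9}.

5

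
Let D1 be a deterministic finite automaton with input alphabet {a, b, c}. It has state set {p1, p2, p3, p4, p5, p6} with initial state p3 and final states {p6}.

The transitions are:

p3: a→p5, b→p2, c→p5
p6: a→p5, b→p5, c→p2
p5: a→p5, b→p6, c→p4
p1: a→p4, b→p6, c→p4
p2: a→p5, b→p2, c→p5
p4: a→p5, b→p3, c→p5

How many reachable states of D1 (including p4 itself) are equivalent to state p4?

3

First remove the unreachable states {p1}; 5 states remain.
Start with accepting vs non-accepting: {p6} | {p2,p3,p4,p5}.
Refine {p2,p3,p4,p5} on symbol b: members go to different blocks, giving {p2,p3,p4} and {p5}.
No further refinement is possible. Final partition (3 blocks): {p6} | {p2,p3,p4} | {p5}.
State p4 belongs to the block {p2,p3,p4}, which has 3 states.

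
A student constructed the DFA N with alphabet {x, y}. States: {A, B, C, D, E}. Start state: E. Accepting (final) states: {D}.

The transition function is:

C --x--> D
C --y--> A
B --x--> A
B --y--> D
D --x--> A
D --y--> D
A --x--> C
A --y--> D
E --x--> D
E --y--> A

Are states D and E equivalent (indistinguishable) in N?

No

Reachable states from the start: {A,C,D,E}. Unreachable: {B} — drop them.
Initial partition by acceptance: {D} | {A,C,E}.
Refine {A,C,E} on symbol x: members go to different blocks, giving {C,E} and {A}.
The partition is now stable with 3 blocks: {D} | {C,E} | {A}.
D and E end up in different blocks, so they are distinguishable. For instance, the string 'ε' is accepted from only D.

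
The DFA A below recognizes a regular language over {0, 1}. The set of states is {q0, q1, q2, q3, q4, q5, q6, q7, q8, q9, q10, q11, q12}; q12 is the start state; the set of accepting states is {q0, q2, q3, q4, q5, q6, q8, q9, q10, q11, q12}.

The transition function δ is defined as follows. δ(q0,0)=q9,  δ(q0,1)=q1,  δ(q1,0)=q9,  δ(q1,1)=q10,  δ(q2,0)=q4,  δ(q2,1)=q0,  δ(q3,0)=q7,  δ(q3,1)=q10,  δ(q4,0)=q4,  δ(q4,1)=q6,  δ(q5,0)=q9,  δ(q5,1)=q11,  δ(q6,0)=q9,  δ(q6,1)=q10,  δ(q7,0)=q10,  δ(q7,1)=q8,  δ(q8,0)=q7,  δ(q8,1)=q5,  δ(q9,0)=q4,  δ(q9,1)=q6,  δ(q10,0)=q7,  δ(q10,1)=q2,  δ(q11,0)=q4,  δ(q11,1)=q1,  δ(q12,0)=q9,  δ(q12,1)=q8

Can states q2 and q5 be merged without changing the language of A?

Yes

States {q3} cannot be reached from the start state, so discard them.
Initial partition by acceptance: {q0,q2,q4,q5,q6,q8,q9,q10,q11,q12} | {q1,q7}.
On input 0, block {q0,q2,q4,q5,q6,q8,q9,q10,q11,q12} splits into {q0,q2,q4,q5,q6,q9,q11,q12} and {q8,q10}.
Split {q0,q2,q4,q5,q6,q9,q11,q12} by δ(·,1) → {q2,q4,q5,q9} and {q0,q11} and {q6,q12}.
Refine {q2,q4,q5,q9} on symbol 1: members go to different blocks, giving {q2,q5} and {q4,q9}.
On input 0, block {q1,q7} splits into {q1} and {q7}.
No further refinement is possible. Final partition (7 blocks): {q2,q5} | {q1} | {q8,q10} | {q0,q11} | {q6,q12} | {q4,q9} | {q7}.
q2 and q5 lie in the same block of the stable partition, so they are equivalent — no string distinguishes them.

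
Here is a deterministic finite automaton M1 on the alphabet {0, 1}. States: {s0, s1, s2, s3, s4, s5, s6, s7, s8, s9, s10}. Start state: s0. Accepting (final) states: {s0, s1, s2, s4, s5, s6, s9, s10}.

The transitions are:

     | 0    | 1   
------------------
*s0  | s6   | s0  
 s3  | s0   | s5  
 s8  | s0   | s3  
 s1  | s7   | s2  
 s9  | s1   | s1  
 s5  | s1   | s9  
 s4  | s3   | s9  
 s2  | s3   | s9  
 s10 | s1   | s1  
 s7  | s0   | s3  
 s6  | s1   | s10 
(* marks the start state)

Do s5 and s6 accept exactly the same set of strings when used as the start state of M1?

First remove the unreachable states {s4,s8}; 9 states remain.
Start with accepting vs non-accepting: {s0,s1,s2,s5,s6,s9,s10} | {s3,s7}.
Split {s0,s1,s2,s5,s6,s9,s10} by δ(·,0) → {s0,s5,s6,s9,s10} and {s1,s2}.
Refine {s0,s5,s6,s9,s10} on symbol 0: members go to different blocks, giving {s5,s6,s9,s10} and {s0}.
On input 1, block {s5,s6,s9,s10} splits into {s5,s6} and {s9,s10}.
Refine {s3,s7} on symbol 1: members go to different blocks, giving {s3} and {s7}.
Refine {s1,s2} on symbol 0: members go to different blocks, giving {s1} and {s2}.
The partition is now stable with 7 blocks: {s5,s6} | {s3} | {s1} | {s0} | {s9,s10} | {s7} | {s2}.
s5 and s6 lie in the same block of the stable partition, so they are equivalent — no string distinguishes them.

Yes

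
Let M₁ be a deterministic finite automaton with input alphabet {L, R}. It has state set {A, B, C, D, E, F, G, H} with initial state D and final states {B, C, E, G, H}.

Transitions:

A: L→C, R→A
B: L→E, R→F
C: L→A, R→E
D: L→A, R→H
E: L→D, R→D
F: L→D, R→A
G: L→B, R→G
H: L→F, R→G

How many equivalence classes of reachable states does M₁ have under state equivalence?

Initial partition by acceptance: {B,C,E,G,H} | {A,D,F}.
Split {B,C,E,G,H} by δ(·,L) → {C,E,H} and {B,G}.
On input R, block {C,E,H} splits into {C} and {E} and {H}.
Split {A,D,F} by δ(·,L) → {D,F} and {A}.
Refine {D,F} on symbol L: members go to different blocks, giving {D} and {F}.
Refine {B,G} on symbol L: members go to different blocks, giving {B} and {G}.
The partition is now stable with 8 blocks: {C} | {D} | {B} | {E} | {H} | {A} | {F} | {G}.

8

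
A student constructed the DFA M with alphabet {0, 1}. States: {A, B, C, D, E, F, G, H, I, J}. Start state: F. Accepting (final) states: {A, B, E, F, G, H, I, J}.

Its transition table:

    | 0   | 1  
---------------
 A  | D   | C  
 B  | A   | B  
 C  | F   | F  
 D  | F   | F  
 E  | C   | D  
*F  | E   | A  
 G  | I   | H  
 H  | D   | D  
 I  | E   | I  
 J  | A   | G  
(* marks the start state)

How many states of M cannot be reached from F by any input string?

5

Starting at F and following transitions, the reachable set is {A, C, D, E, F}. That leaves B, G, H, I, J unreachable — 5 in total.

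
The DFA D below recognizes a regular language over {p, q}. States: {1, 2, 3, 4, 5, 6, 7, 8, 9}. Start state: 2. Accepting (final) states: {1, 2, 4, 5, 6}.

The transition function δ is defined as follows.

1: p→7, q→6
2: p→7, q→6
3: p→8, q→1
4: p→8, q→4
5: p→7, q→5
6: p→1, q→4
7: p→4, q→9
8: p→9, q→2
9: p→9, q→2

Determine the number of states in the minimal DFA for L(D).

First remove the unreachable states {3,5}; 7 states remain.
P0 = {1,2,4,6} | {7,8,9}.
Split {1,2,4,6} by δ(·,p) → {1,2,4} and {6}.
Refine {1,2,4} on symbol q: members go to different blocks, giving {1,2} and {4}.
Split {7,8,9} by δ(·,p) → {8,9} and {7}.
The partition is now stable with 5 blocks: {1,2} | {8,9} | {6} | {4} | {7}.

5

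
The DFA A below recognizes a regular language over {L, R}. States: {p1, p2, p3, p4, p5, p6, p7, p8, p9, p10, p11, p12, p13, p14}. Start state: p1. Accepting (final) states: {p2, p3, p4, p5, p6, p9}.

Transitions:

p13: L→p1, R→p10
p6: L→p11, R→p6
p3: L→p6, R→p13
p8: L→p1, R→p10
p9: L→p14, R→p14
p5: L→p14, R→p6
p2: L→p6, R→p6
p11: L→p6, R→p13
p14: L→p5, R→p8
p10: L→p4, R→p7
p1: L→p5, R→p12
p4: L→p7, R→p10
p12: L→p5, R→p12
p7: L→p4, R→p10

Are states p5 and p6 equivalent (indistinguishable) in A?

Reachable states from the start: {p1,p4,p5,p6,p7,p8,p10,p11,p12,p13,p14}. Unreachable: {p2,p3,p9} — drop them.
Start with accepting vs non-accepting: {p4,p5,p6} | {p1,p7,p8,p10,p11,p12,p13,p14}.
On input R, block {p4,p5,p6} splits into {p5,p6} and {p4}.
Split {p1,p7,p8,p10,p11,p12,p13,p14} by δ(·,L) → {p1,p11,p12,p14} and {p7,p10} and {p8,p13}.
Split {p1,p11,p12,p14} by δ(·,R) → {p1,p12} and {p11,p14}.
The partition is now stable with 6 blocks: {p5,p6} | {p1,p12} | {p4} | {p7,p10} | {p8,p13} | {p11,p14}.
p5 and p6 lie in the same block of the stable partition, so they are equivalent — no string distinguishes them.

Yes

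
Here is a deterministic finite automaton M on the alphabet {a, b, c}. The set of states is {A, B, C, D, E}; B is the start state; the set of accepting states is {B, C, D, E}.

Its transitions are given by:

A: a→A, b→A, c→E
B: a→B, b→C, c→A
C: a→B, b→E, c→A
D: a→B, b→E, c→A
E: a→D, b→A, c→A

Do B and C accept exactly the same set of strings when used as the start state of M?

No

Initial partition by acceptance: {B,C,D,E} | {A}.
On input b, block {B,C,D,E} splits into {B,C,D} and {E}.
Split {B,C,D} by δ(·,b) → {C,D} and {B}.
The partition is now stable with 4 blocks: {C,D} | {A} | {E} | {B}.
B and C end up in different blocks, so they are distinguishable. For instance, the string 'bb' is accepted from only B.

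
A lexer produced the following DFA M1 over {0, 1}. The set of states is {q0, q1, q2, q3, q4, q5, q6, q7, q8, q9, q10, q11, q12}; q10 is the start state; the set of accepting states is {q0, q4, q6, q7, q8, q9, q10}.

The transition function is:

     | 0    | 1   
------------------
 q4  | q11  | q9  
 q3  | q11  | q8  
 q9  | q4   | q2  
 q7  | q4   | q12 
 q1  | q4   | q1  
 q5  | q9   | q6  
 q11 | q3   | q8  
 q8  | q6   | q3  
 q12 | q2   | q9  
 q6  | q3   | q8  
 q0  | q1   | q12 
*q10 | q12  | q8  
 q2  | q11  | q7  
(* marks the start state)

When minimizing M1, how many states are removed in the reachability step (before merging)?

No path from q10 leads to q0, q1, q5; the other 10 states are all reachable.

3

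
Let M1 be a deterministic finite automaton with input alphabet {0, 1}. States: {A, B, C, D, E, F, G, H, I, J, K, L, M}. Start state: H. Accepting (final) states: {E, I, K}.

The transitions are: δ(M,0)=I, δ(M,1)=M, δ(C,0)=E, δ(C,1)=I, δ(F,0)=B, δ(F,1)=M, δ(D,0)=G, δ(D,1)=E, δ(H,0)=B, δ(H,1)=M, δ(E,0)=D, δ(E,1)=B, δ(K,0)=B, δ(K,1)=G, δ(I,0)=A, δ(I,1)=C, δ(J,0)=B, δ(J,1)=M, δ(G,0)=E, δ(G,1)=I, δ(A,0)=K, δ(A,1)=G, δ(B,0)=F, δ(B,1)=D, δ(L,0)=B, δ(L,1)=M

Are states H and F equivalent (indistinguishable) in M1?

Yes

First remove the unreachable states {J,L}; 11 states remain.
P0 = {E,I,K} | {A,B,C,D,F,G,H,M}.
On input 0, block {A,B,C,D,F,G,H,M} splits into {A,C,G,M} and {B,D,F,H}.
Refine {E,I,K} on symbol 0: members go to different blocks, giving {E,K} and {I}.
On input 1, block {E,K} splits into {E} and {K}.
On input 0, block {A,C,G,M} splits into {C,G} and {A} and {M}.
Split {B,D,F,H} by δ(·,0) → {B,F,H} and {D}.
On input 1, block {B,F,H} splits into {F,H} and {B}.
Stable partition: {E} | {C,G} | {F,H} | {I} | {K} | {A} | {M} | {D} | {B} — 9 equivalence classes.
H and F lie in the same block of the stable partition, so they are equivalent — no string distinguishes them.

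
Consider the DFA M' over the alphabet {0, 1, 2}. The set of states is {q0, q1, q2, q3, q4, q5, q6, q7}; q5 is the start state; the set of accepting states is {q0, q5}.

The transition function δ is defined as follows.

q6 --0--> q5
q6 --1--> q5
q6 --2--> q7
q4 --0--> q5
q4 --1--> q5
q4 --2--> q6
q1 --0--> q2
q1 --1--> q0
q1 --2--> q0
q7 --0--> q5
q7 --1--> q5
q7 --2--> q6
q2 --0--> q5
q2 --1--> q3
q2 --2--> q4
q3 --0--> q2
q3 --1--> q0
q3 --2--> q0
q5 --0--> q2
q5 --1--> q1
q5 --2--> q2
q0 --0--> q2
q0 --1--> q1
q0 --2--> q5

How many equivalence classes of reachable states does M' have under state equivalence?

Initial partition by acceptance: {q0,q5} | {q1,q2,q3,q4,q6,q7}.
Split {q0,q5} by δ(·,2) → {q0} and {q5}.
Refine {q1,q2,q3,q4,q6,q7} on symbol 0: members go to different blocks, giving {q2,q4,q6,q7} and {q1,q3}.
On input 1, block {q2,q4,q6,q7} splits into {q4,q6,q7} and {q2}.
No further refinement is possible. Final partition (5 blocks): {q0} | {q4,q6,q7} | {q5} | {q1,q3} | {q2}.

5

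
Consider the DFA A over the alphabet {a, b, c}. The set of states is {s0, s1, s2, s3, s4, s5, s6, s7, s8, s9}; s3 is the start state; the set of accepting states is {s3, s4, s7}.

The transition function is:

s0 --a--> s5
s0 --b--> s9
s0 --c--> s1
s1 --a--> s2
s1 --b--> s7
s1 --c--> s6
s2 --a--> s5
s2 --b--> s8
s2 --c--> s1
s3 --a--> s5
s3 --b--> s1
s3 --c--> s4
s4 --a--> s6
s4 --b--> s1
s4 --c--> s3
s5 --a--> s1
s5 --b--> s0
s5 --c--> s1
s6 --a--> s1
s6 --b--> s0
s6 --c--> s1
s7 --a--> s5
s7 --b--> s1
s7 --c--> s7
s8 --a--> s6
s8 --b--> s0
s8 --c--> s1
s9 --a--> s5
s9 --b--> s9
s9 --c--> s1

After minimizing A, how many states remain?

4

Start with accepting vs non-accepting: {s3,s4,s7} | {s0,s1,s2,s5,s6,s8,s9}.
Split {s0,s1,s2,s5,s6,s8,s9} by δ(·,b) → {s0,s2,s5,s6,s8,s9} and {s1}.
Refine {s0,s2,s5,s6,s8,s9} on symbol a: members go to different blocks, giving {s0,s2,s8,s9} and {s5,s6}.
No further refinement is possible. Final partition (4 blocks): {s3,s4,s7} | {s0,s2,s8,s9} | {s1} | {s5,s6}.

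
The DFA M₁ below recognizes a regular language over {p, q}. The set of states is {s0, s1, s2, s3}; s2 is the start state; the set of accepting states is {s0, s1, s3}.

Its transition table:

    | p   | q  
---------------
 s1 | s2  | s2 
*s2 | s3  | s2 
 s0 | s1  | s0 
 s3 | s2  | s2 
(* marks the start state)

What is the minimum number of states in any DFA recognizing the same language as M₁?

States {s0,s1} cannot be reached from the start state, so discard them.
Initial partition by acceptance: {s3} | {s2}.
Stable partition: {s3} | {s2} — 2 equivalence classes.

2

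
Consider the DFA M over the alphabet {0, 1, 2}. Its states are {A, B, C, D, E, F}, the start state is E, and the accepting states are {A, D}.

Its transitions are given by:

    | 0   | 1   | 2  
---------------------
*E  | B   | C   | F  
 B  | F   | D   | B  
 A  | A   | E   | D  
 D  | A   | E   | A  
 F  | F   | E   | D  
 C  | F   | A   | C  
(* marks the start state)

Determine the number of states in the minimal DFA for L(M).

4

All states are reachable from the start state.
P0 = {A,D} | {B,C,E,F}.
Split {B,C,E,F} by δ(·,1) → {B,C} and {E,F}.
Split {E,F} by δ(·,0) → {E} and {F}.
Stable partition: {A,D} | {B,C} | {E} | {F} — 4 equivalence classes.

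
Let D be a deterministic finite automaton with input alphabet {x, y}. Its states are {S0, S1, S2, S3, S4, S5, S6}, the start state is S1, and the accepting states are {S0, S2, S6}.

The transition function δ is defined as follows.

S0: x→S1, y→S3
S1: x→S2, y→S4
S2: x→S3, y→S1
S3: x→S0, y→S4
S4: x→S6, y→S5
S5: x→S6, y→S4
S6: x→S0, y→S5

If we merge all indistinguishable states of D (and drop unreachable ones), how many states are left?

4

All states are reachable from the start state.
Start with accepting vs non-accepting: {S0,S2,S6} | {S1,S3,S4,S5}.
Split {S0,S2,S6} by δ(·,x) → {S0,S2} and {S6}.
Split {S1,S3,S4,S5} by δ(·,x) → {S1,S3} and {S4,S5}.
Stable partition: {S0,S2} | {S1,S3} | {S6} | {S4,S5} — 4 equivalence classes.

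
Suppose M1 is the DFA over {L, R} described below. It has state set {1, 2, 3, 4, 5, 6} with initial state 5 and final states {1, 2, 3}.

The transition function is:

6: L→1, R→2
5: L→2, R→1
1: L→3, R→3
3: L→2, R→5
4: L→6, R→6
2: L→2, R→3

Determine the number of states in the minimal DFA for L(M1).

4

States {4,6} cannot be reached from the start state, so discard them.
Initial partition by acceptance: {1,2,3} | {5}.
Refine {1,2,3} on symbol R: members go to different blocks, giving {1,2} and {3}.
Refine {1,2} on symbol L: members go to different blocks, giving {1} and {2}.
No further refinement is possible. Final partition (4 blocks): {1} | {5} | {3} | {2}.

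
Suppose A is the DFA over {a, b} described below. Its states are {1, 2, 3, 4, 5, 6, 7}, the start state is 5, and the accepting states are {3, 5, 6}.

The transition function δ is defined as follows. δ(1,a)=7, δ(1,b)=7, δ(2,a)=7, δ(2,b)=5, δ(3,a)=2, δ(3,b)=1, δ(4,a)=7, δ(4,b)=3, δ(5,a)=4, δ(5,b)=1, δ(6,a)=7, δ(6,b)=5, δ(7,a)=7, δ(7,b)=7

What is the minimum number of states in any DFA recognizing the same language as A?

3

Reachable states from the start: {1,2,3,4,5,7}. Unreachable: {6} — drop them.
Initial partition by acceptance: {3,5} | {1,2,4,7}.
Split {1,2,4,7} by δ(·,b) → {1,7} and {2,4}.
The partition is now stable with 3 blocks: {3,5} | {1,7} | {2,4}.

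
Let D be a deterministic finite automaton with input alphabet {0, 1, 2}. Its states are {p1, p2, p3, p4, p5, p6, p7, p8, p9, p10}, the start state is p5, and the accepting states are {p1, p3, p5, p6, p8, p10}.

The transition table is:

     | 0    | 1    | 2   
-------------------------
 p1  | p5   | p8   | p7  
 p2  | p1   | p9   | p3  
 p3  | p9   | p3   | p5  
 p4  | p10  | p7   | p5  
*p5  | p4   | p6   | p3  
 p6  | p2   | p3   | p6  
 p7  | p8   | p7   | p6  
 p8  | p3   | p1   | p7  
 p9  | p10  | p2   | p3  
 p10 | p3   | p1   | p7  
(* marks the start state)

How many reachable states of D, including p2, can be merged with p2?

Initial partition by acceptance: {p1,p3,p5,p6,p8,p10} | {p2,p4,p7,p9}.
On input 0, block {p1,p3,p5,p6,p8,p10} splits into {p1,p8,p10} and {p3,p5,p6}.
Stable partition: {p1,p8,p10} | {p2,p4,p7,p9} | {p3,p5,p6} — 3 equivalence classes.
State p2 belongs to the block {p2,p4,p7,p9}, which has 4 states.

4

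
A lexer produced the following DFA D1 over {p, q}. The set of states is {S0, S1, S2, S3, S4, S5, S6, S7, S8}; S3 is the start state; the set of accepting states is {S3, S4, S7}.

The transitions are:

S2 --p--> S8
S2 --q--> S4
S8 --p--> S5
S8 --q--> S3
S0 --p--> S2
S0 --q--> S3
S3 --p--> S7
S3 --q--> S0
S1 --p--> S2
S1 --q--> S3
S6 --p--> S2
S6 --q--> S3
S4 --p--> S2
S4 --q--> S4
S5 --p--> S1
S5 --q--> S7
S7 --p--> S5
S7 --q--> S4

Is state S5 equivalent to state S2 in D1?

Yes

First remove the unreachable states {S6}; 8 states remain.
Start with accepting vs non-accepting: {S3,S4,S7} | {S0,S1,S2,S5,S8}.
On input p, block {S3,S4,S7} splits into {S4,S7} and {S3}.
Refine {S0,S1,S2,S5,S8} on symbol q: members go to different blocks, giving {S0,S1,S8} and {S2,S5}.
The partition is now stable with 4 blocks: {S4,S7} | {S0,S1,S8} | {S3} | {S2,S5}.
S5 and S2 lie in the same block of the stable partition, so they are equivalent — no string distinguishes them.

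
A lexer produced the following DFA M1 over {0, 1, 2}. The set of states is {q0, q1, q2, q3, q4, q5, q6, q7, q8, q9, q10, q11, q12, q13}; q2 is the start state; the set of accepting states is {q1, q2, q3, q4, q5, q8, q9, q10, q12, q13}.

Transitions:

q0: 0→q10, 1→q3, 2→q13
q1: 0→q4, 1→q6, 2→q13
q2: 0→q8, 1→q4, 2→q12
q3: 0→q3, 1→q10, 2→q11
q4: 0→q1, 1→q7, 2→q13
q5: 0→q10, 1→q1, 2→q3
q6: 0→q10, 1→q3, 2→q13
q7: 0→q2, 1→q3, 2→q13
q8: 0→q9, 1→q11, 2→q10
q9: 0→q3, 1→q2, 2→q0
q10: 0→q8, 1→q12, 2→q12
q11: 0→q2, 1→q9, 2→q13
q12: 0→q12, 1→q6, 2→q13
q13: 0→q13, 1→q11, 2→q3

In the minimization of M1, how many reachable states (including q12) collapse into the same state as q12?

3

Reachable states from the start: {q0,q1,q2,q3,q4,q6,q7,q8,q9,q10,q11,q12,q13}. Unreachable: {q5} — drop them.
Initial partition by acceptance: {q1,q2,q3,q4,q8,q9,q10,q12,q13} | {q0,q6,q7,q11}.
Split {q1,q2,q3,q4,q8,q9,q10,q12,q13} by δ(·,1) → {q1,q4,q8,q12,q13} and {q2,q3,q9,q10}.
Split {q1,q4,q8,q12,q13} by δ(·,0) → {q1,q4,q12,q13} and {q8}.
Refine {q1,q4,q12,q13} on symbol 2: members go to different blocks, giving {q1,q4,q12} and {q13}.
Refine {q2,q3,q9,q10} on symbol 0: members go to different blocks, giving {q2,q10} and {q3,q9}.
Stable partition: {q1,q4,q12} | {q0,q6,q7,q11} | {q2,q10} | {q8} | {q13} | {q3,q9} — 6 equivalence classes.
State q12 belongs to the block {q1,q4,q12}, which has 3 states.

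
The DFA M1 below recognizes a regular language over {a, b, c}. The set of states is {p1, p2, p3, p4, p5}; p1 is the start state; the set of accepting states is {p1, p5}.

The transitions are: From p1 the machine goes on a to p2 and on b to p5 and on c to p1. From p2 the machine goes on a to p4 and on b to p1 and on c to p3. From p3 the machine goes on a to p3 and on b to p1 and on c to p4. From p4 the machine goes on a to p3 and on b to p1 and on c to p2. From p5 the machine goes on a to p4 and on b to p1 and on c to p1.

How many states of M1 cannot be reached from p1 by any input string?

Exploring from p1, all states are eventually visited, so none are unreachable.

0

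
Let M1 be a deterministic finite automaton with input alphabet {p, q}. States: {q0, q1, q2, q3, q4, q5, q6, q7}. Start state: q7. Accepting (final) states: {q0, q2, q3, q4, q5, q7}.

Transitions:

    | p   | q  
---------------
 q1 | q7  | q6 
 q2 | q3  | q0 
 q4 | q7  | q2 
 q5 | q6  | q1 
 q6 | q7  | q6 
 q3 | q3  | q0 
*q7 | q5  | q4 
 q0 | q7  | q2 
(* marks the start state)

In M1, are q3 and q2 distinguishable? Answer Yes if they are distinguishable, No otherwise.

All states are reachable from the start state.
P0 = {q0,q2,q3,q4,q5,q7} | {q1,q6}.
On input p, block {q0,q2,q3,q4,q5,q7} splits into {q0,q2,q3,q4,q7} and {q5}.
Refine {q0,q2,q3,q4,q7} on symbol p: members go to different blocks, giving {q0,q2,q3,q4} and {q7}.
Split {q0,q2,q3,q4} by δ(·,p) → {q0,q4} and {q2,q3}.
Stable partition: {q0,q4} | {q1,q6} | {q5} | {q7} | {q2,q3} — 5 equivalence classes.
q3 and q2 lie in the same block of the stable partition, so they are equivalent — no string distinguishes them.

No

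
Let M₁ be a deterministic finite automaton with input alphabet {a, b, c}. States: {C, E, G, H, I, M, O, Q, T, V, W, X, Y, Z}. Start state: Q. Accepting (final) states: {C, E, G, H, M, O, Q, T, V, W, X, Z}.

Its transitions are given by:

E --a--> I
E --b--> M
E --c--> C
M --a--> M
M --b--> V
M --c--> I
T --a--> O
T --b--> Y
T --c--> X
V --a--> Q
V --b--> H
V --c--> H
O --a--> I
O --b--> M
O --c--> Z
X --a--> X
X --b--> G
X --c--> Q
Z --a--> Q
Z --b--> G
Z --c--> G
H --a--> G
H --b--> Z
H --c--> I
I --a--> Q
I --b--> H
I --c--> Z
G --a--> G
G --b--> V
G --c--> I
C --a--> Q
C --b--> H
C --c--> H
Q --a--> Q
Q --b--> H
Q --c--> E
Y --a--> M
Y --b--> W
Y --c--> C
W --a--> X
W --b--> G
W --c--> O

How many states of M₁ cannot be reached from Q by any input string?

No path from Q leads to O, T, W, X, Y; the other 9 states are all reachable.

5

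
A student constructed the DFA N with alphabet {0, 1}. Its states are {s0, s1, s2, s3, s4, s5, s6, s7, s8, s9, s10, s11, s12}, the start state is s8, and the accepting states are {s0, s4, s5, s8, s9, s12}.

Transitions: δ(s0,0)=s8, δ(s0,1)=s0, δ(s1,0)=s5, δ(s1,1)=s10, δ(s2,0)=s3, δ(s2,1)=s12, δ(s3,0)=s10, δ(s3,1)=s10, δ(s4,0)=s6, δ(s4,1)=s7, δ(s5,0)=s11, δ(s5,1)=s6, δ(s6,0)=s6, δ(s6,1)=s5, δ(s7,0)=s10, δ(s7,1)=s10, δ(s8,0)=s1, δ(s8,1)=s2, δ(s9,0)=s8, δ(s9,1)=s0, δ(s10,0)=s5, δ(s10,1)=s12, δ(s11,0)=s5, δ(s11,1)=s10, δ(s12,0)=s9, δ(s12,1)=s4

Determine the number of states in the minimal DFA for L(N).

10

All states are reachable from the start state.
P0 = {s0,s4,s5,s8,s9,s12} | {s1,s2,s3,s6,s7,s10,s11}.
On input 0, block {s0,s4,s5,s8,s9,s12} splits into {s0,s9,s12} and {s4,s5,s8}.
Refine {s0,s9,s12} on symbol 0: members go to different blocks, giving {s0,s9} and {s12}.
Refine {s1,s2,s3,s6,s7,s10,s11} on symbol 0: members go to different blocks, giving {s2,s3,s6,s7} and {s1,s10,s11}.
Split {s2,s3,s6,s7} by δ(·,0) → {s2,s6} and {s3,s7}.
On input 0, block {s2,s6} splits into {s2} and {s6}.
Refine {s4,s5,s8} on symbol 0: members go to different blocks, giving {s5,s8} and {s4}.
Refine {s5,s8} on symbol 1: members go to different blocks, giving {s5} and {s8}.
On input 1, block {s1,s10,s11} splits into {s1,s11} and {s10}.
No further refinement is possible. Final partition (10 blocks): {s0,s9} | {s2} | {s5} | {s12} | {s1,s11} | {s3,s7} | {s6} | {s4} | {s8} | {s10}.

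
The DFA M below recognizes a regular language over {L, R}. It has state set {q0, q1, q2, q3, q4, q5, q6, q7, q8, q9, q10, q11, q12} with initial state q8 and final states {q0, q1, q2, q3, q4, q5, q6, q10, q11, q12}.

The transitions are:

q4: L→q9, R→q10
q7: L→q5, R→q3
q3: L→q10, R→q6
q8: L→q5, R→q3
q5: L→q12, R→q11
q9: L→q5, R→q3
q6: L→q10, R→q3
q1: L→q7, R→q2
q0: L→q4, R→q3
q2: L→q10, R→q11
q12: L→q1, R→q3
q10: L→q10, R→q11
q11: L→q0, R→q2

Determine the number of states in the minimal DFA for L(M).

P0 = {q0,q1,q2,q3,q4,q5,q6,q10,q11,q12} | {q7,q8,q9}.
Refine {q0,q1,q2,q3,q4,q5,q6,q10,q11,q12} on symbol L: members go to different blocks, giving {q0,q2,q3,q5,q6,q10,q11,q12} and {q1,q4}.
Refine {q0,q2,q3,q5,q6,q10,q11,q12} on symbol L: members go to different blocks, giving {q2,q3,q5,q6,q10,q11} and {q0,q12}.
Refine {q2,q3,q5,q6,q10,q11} on symbol L: members go to different blocks, giving {q2,q3,q6,q10} and {q5,q11}.
On input R, block {q2,q3,q6,q10} splits into {q2,q10} and {q3,q6}.
On input R, block {q5,q11} splits into {q5} and {q11}.
No further refinement is possible. Final partition (7 blocks): {q2,q10} | {q7,q8,q9} | {q1,q4} | {q0,q12} | {q5} | {q3,q6} | {q11}.

7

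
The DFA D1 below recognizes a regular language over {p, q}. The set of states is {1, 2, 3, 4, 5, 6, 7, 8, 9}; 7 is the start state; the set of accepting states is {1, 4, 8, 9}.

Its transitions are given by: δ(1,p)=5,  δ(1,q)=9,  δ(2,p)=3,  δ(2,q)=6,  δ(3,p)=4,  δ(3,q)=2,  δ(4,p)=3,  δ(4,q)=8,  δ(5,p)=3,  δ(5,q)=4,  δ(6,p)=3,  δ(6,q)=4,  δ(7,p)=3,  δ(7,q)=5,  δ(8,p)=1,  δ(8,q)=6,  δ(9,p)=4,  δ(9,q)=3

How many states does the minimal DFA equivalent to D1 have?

All states are reachable from the start state.
Start with accepting vs non-accepting: {1,4,8,9} | {2,3,5,6,7}.
Refine {1,4,8,9} on symbol p: members go to different blocks, giving {1,4} and {8,9}.
Refine {2,3,5,6,7} on symbol p: members go to different blocks, giving {2,5,6,7} and {3}.
On input p, block {1,4} splits into {1} and {4}.
On input q, block {2,5,6,7} splits into {2,7} and {5,6}.
Split {8,9} by δ(·,p) → {8} and {9}.
The partition is now stable with 7 blocks: {1} | {2,7} | {8} | {3} | {4} | {5,6} | {9}.

7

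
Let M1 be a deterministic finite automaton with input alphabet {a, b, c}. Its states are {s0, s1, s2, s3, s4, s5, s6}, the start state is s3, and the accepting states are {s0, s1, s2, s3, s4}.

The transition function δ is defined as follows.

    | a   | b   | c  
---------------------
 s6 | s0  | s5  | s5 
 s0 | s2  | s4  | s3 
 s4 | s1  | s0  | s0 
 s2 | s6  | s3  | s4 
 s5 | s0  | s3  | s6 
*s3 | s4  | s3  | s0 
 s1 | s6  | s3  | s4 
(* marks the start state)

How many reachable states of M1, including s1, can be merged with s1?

2

All states are reachable from the start state.
Initial partition by acceptance: {s0,s1,s2,s3,s4} | {s5,s6}.
Split {s0,s1,s2,s3,s4} by δ(·,a) → {s0,s3,s4} and {s1,s2}.
Split {s0,s3,s4} by δ(·,a) → {s0,s4} and {s3}.
Refine {s0,s4} on symbol c: members go to different blocks, giving {s0} and {s4}.
On input b, block {s5,s6} splits into {s5} and {s6}.
No further refinement is possible. Final partition (6 blocks): {s0} | {s5} | {s1,s2} | {s3} | {s4} | {s6}.
The equivalence class containing s1 is {s1,s2}, of size 2.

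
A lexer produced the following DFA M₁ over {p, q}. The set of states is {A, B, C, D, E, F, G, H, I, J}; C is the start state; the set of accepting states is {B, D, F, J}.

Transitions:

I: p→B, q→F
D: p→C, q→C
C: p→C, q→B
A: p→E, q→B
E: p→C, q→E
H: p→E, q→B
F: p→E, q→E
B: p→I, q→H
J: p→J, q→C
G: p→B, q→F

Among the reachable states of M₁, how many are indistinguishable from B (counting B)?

States {A,D,G,J} cannot be reached from the start state, so discard them.
Start with accepting vs non-accepting: {B,F} | {C,E,H,I}.
On input p, block {C,E,H,I} splits into {C,E,H} and {I}.
Refine {B,F} on symbol p: members go to different blocks, giving {B} and {F}.
Refine {C,E,H} on symbol q: members go to different blocks, giving {C,H} and {E}.
Split {C,H} by δ(·,p) → {C} and {H}.
Stable partition: {B} | {C} | {I} | {F} | {E} | {H} — 6 equivalence classes.
The equivalence class containing B is {B}, of size 1.

1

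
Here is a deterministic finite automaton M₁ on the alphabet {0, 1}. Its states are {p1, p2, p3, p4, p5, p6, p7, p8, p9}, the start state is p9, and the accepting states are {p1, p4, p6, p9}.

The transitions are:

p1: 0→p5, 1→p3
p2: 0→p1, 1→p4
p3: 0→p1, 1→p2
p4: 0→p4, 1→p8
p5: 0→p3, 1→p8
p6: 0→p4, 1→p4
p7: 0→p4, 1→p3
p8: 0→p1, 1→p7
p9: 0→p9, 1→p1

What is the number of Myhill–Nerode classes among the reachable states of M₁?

8

States {p6} cannot be reached from the start state, so discard them.
P0 = {p1,p4,p9} | {p2,p3,p5,p7,p8}.
Refine {p1,p4,p9} on symbol 0: members go to different blocks, giving {p4,p9} and {p1}.
On input 1, block {p4,p9} splits into {p4} and {p9}.
Refine {p2,p3,p5,p7,p8} on symbol 0: members go to different blocks, giving {p2,p3,p8} and {p5} and {p7}.
On input 1, block {p2,p3,p8} splits into {p2} and {p3} and {p8}.
No further refinement is possible. Final partition (8 blocks): {p4} | {p2} | {p1} | {p9} | {p5} | {p7} | {p3} | {p8}.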